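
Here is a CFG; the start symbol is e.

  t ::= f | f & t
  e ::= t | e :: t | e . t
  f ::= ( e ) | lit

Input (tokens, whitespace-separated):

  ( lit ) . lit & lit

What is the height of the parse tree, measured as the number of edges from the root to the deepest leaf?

[e [e [t [f ( [e [t [f lit]]] )]]] . [t [f lit] & [t [f lit]]]]

7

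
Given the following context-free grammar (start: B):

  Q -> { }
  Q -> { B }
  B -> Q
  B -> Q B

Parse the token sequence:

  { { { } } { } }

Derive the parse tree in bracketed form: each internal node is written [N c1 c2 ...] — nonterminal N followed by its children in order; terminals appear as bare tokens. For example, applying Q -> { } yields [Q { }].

B
Q
{ B }
{ Q B }
{ { B } B }
{ { Q } B }
{ { { } } B }
{ { { } } Q }
{ { { } } { } }

[B [Q { [B [Q { [B [Q { }]] }] [B [Q { }]]] }]]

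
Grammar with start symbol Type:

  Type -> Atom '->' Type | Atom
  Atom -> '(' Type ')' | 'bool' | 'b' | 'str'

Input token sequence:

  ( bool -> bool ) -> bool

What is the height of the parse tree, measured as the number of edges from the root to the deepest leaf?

[Type [Atom ( [Type [Atom bool] -> [Type [Atom bool]]] )] -> [Type [Atom bool]]]

5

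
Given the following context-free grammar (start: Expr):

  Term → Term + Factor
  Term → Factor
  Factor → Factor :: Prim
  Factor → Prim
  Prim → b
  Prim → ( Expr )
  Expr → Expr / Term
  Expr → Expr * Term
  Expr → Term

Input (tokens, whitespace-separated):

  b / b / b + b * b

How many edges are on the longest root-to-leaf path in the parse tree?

7

[Expr [Expr [Expr [Expr [Term [Factor [Prim b]]]] / [Term [Factor [Prim b]]]] / [Term [Term [Factor [Prim b]]] + [Factor [Prim b]]]] * [Term [Factor [Prim b]]]]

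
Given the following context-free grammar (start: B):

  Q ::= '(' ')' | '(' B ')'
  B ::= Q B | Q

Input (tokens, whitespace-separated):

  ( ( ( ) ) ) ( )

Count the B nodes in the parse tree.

4

[B [Q ( [B [Q ( [B [Q ( )]] )]] )] [B [Q ( )]]]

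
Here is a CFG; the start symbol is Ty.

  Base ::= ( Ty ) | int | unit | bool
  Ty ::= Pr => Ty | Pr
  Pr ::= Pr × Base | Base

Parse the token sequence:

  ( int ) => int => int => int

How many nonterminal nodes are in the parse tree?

[Ty [Pr [Base ( [Ty [Pr [Base int]]] )]] => [Ty [Pr [Base int]] => [Ty [Pr [Base int]] => [Ty [Pr [Base int]]]]]]

15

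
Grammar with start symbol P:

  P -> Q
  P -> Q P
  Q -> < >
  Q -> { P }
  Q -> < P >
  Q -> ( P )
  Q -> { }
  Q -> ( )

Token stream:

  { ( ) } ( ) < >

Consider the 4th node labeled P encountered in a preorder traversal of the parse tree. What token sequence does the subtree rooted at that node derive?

< >

[P [Q { [P [Q ( )]] }] [P [Q ( )] [P [Q < >]]]]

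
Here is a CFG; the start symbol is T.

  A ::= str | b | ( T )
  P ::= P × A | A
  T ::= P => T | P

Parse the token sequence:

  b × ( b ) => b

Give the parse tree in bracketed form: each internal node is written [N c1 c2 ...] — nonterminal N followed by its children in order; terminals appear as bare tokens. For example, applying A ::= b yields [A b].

T
P => T
P × A => T
A × A => T
b × A => T
b × ( T ) => T
b × ( P ) => T
b × ( A ) => T
b × ( b ) => T
b × ( b ) => P
b × ( b ) => A
b × ( b ) => b

[T [P [P [A b]] × [A ( [T [P [A b]]] )]] => [T [P [A b]]]]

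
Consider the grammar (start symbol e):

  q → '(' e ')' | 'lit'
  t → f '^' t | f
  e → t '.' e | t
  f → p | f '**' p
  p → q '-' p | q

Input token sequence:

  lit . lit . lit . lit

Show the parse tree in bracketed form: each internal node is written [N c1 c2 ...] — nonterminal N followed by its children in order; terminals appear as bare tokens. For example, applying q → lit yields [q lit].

[e [t [f [p [q lit]]]] . [e [t [f [p [q lit]]]] . [e [t [f [p [q lit]]]] . [e [t [f [p [q lit]]]]]]]]

e
t . e
f . e
p . e
q . e
lit . e
lit . t . e
lit . f . e
lit . p . e
lit . q . e
lit . lit . e
lit . lit . t . e
lit . lit . f . e
lit . lit . p . e
lit . lit . q . e
lit . lit . lit . e
lit . lit . lit . t
lit . lit . lit . f
lit . lit . lit . p
lit . lit . lit . q
lit . lit . lit . lit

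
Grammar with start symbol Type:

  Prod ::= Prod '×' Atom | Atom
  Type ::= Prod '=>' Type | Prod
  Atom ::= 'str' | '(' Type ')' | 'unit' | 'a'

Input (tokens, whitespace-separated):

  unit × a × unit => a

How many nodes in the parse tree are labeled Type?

[Type [Prod [Prod [Prod [Atom unit]] × [Atom a]] × [Atom unit]] => [Type [Prod [Atom a]]]]

2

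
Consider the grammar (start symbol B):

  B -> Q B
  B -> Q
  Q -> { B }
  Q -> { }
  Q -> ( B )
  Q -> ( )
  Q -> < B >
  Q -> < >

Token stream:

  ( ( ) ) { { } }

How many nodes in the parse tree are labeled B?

4

[B [Q ( [B [Q ( )]] )] [B [Q { [B [Q { }]] }]]]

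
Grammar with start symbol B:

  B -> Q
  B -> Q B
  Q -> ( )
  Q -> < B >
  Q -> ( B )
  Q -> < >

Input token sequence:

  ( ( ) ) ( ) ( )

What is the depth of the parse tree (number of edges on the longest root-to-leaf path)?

[B [Q ( [B [Q ( )]] )] [B [Q ( )] [B [Q ( )]]]]

4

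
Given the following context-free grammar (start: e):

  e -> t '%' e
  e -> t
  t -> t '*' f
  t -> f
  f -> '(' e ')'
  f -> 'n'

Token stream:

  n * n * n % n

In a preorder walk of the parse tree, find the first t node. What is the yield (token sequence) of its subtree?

[e [t [t [t [f n]] * [f n]] * [f n]] % [e [t [f n]]]]

n * n * n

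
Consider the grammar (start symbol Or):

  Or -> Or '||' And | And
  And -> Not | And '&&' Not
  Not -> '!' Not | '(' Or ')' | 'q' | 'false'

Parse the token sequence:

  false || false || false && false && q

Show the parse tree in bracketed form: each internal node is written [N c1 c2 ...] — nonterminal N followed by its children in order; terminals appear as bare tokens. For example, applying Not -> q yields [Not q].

Or
Or || And
Or || And || And
And || And || And
Not || And || And
false || And || And
false || Not || And
false || false || And
false || false || And && Not
false || false || And && Not && Not
false || false || Not && Not && Not
false || false || false && Not && Not
false || false || false && false && Not
false || false || false && false && q

[Or [Or [Or [And [Not false]]] || [And [Not false]]] || [And [And [And [Not false]] && [Not false]] && [Not q]]]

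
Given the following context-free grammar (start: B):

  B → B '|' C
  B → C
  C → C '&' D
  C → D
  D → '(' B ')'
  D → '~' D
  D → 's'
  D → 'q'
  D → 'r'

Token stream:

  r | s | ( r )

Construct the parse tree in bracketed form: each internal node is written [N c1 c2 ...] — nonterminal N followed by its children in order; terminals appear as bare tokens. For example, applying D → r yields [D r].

[B [B [B [C [D r]]] | [C [D s]]] | [C [D ( [B [C [D r]]] )]]]

B
B | C
B | C | C
C | C | C
D | C | C
r | C | C
r | D | C
r | s | C
r | s | D
r | s | ( B )
r | s | ( C )
r | s | ( D )
r | s | ( r )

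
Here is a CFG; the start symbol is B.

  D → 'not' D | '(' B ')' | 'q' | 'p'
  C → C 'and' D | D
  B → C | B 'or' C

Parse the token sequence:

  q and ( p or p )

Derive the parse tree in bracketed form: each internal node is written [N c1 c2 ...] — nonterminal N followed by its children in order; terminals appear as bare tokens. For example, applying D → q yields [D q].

[B [C [C [D q]] and [D ( [B [B [C [D p]]] or [C [D p]]] )]]]

B
C
C and D
D and D
q and D
q and ( B )
q and ( B or C )
q and ( C or C )
q and ( D or C )
q and ( p or C )
q and ( p or D )
q and ( p or p )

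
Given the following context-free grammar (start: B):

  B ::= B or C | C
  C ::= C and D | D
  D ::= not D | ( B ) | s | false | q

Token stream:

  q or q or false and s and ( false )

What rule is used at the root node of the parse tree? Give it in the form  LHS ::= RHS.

[B [B [B [C [D q]]] or [C [D q]]] or [C [C [C [D false]] and [D s]] and [D ( [B [C [D false]]] )]]]

B ::= B or C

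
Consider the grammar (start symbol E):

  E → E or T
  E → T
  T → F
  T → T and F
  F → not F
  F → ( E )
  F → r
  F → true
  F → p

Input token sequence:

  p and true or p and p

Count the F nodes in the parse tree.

4

[E [E [T [T [F p]] and [F true]]] or [T [T [F p]] and [F p]]]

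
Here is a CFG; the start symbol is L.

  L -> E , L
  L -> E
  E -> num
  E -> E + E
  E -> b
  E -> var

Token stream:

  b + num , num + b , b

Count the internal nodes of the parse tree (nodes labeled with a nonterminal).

10

[L [E [E b] + [E num]] , [L [E [E num] + [E b]] , [L [E b]]]]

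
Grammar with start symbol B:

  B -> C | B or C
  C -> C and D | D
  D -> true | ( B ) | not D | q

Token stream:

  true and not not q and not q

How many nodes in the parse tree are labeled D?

6

[B [C [C [C [D true]] and [D not [D not [D q]]]] and [D not [D q]]]]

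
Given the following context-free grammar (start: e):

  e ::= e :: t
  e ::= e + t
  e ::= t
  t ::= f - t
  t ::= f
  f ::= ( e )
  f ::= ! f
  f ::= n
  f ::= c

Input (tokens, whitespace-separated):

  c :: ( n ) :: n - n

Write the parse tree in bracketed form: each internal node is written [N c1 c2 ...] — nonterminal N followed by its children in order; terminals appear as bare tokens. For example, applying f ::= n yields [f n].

e
e :: t
e :: t :: t
t :: t :: t
f :: t :: t
c :: t :: t
c :: f :: t
c :: ( e ) :: t
c :: ( t ) :: t
c :: ( f ) :: t
c :: ( n ) :: t
c :: ( n ) :: f - t
c :: ( n ) :: n - t
c :: ( n ) :: n - f
c :: ( n ) :: n - n

[e [e [e [t [f c]]] :: [t [f ( [e [t [f n]]] )]]] :: [t [f n] - [t [f n]]]]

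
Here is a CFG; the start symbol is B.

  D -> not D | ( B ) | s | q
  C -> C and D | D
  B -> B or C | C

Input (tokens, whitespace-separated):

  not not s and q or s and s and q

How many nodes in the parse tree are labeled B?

[B [B [C [C [D not [D not [D s]]]] and [D q]]] or [C [C [C [D s]] and [D s]] and [D q]]]

2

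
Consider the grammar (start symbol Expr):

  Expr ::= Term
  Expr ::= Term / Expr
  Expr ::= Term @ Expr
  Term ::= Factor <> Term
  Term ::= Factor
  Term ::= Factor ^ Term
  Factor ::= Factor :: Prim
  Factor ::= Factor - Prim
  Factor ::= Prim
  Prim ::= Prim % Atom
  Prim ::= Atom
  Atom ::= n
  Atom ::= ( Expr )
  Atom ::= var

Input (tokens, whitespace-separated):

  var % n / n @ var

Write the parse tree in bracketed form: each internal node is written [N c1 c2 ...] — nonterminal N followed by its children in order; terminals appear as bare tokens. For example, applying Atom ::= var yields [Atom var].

[Expr [Term [Factor [Prim [Prim [Atom var]] % [Atom n]]]] / [Expr [Term [Factor [Prim [Atom n]]]] @ [Expr [Term [Factor [Prim [Atom var]]]]]]]

Expr
Term / Expr
Factor / Expr
Prim / Expr
Prim % Atom / Expr
Atom % Atom / Expr
var % Atom / Expr
var % n / Expr
var % n / Term @ Expr
var % n / Factor @ Expr
var % n / Prim @ Expr
var % n / Atom @ Expr
var % n / n @ Expr
var % n / n @ Term
var % n / n @ Factor
var % n / n @ Prim
var % n / n @ Atom
var % n / n @ var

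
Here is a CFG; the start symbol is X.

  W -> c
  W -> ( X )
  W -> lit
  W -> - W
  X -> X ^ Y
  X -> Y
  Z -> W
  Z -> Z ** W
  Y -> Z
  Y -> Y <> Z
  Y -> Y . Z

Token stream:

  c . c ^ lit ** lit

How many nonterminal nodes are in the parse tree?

[X [X [Y [Y [Z [W c]]] . [Z [W c]]]] ^ [Y [Z [Z [W lit]] ** [W lit]]]]

13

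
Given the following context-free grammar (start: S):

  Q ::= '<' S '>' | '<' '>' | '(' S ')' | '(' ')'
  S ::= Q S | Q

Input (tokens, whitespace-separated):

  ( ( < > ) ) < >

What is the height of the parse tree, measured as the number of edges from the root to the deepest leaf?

6

[S [Q ( [S [Q ( [S [Q < >]] )]] )] [S [Q < >]]]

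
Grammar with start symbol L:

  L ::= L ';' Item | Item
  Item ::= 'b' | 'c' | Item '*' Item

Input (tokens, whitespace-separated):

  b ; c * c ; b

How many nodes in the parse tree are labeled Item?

[L [L [L [Item b]] ; [Item [Item c] * [Item c]]] ; [Item b]]

5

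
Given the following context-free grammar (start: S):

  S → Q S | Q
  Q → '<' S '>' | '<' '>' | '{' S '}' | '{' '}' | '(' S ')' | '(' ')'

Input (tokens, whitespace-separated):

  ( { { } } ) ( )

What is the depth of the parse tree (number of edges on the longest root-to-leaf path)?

[S [Q ( [S [Q { [S [Q { }]] }]] )] [S [Q ( )]]]

6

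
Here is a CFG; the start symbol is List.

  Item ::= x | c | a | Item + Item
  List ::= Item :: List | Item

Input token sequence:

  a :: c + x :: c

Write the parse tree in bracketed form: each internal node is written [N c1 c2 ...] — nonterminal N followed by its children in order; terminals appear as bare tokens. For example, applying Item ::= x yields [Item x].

[List [Item a] :: [List [Item [Item c] + [Item x]] :: [List [Item c]]]]

List
Item :: List
a :: List
a :: Item :: List
a :: Item + Item :: List
a :: c + Item :: List
a :: c + x :: List
a :: c + x :: Item
a :: c + x :: c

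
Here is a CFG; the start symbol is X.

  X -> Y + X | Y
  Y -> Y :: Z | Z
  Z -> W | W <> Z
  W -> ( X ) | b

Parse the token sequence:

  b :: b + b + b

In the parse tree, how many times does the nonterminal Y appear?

4

[X [Y [Y [Z [W b]]] :: [Z [W b]]] + [X [Y [Z [W b]]] + [X [Y [Z [W b]]]]]]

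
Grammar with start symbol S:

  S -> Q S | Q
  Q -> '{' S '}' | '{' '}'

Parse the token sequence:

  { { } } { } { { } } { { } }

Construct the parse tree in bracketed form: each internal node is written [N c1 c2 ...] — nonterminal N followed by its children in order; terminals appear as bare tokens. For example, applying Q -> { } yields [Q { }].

S
Q S
{ S } S
{ Q } S
{ { } } S
{ { } } Q S
{ { } } { } S
{ { } } { } Q S
{ { } } { } { S } S
{ { } } { } { Q } S
{ { } } { } { { } } S
{ { } } { } { { } } Q
{ { } } { } { { } } { S }
{ { } } { } { { } } { Q }
{ { } } { } { { } } { { } }

[S [Q { [S [Q { }]] }] [S [Q { }] [S [Q { [S [Q { }]] }] [S [Q { [S [Q { }]] }]]]]]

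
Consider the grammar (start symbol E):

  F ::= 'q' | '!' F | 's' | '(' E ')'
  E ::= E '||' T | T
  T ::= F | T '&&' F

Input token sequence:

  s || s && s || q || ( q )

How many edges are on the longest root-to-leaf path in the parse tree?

6

[E [E [E [E [T [F s]]] || [T [T [F s]] && [F s]]] || [T [F q]]] || [T [F ( [E [T [F q]]] )]]]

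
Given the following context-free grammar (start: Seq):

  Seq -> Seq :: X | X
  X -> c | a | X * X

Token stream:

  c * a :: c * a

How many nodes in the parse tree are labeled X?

[Seq [Seq [X [X c] * [X a]]] :: [X [X c] * [X a]]]

6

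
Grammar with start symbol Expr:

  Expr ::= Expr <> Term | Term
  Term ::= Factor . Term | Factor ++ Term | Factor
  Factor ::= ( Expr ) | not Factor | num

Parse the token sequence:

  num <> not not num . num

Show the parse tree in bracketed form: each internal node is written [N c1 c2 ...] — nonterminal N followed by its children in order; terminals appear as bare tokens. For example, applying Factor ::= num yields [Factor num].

Expr
Expr <> Term
Term <> Term
Factor <> Term
num <> Term
num <> Factor . Term
num <> not Factor . Term
num <> not not Factor . Term
num <> not not num . Term
num <> not not num . Factor
num <> not not num . num

[Expr [Expr [Term [Factor num]]] <> [Term [Factor not [Factor not [Factor num]]] . [Term [Factor num]]]]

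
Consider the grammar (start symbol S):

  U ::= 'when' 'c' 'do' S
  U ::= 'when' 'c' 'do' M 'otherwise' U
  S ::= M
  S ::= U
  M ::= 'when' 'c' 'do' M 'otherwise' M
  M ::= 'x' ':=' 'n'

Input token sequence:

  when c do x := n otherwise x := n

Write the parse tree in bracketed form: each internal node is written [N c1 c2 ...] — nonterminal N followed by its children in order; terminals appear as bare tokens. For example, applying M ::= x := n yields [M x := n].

S
M
when c do M otherwise M
when c do x := n otherwise M
when c do x := n otherwise x := n

[S [M when c do [M x := n] otherwise [M x := n]]]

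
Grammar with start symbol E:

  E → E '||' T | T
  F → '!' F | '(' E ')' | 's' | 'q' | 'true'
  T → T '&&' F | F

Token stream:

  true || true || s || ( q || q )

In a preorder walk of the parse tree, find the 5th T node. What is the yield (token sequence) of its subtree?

[E [E [E [E [T [F true]]] || [T [F true]]] || [T [F s]]] || [T [F ( [E [E [T [F q]]] || [T [F q]]] )]]]

q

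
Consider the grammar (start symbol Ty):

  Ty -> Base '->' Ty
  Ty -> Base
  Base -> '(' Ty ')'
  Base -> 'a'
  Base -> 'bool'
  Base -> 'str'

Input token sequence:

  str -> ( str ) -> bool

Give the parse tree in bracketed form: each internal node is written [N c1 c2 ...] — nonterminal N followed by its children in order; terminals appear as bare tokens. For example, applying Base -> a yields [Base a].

[Ty [Base str] -> [Ty [Base ( [Ty [Base str]] )] -> [Ty [Base bool]]]]

Ty
Base -> Ty
str -> Ty
str -> Base -> Ty
str -> ( Ty ) -> Ty
str -> ( Base ) -> Ty
str -> ( str ) -> Ty
str -> ( str ) -> Base
str -> ( str ) -> bool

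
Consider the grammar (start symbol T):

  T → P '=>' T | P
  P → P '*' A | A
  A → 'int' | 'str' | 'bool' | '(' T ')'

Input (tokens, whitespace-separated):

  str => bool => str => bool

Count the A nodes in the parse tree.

[T [P [A str]] => [T [P [A bool]] => [T [P [A str]] => [T [P [A bool]]]]]]

4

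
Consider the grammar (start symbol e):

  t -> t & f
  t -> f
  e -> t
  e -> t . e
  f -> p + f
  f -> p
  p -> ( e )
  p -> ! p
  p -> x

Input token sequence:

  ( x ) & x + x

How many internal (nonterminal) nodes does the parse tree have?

[e [t [t [f [p ( [e [t [f [p x]]]] )]]] & [f [p x] + [f [p x]]]]]

13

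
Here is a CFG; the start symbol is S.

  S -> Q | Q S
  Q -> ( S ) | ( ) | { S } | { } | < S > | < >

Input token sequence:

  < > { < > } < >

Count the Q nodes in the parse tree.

4

[S [Q < >] [S [Q { [S [Q < >]] }] [S [Q < >]]]]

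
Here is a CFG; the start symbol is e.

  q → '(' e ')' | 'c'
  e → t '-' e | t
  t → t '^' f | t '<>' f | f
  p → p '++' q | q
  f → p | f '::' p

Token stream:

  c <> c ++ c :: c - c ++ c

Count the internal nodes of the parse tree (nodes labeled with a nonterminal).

[e [t [t [f [p [q c]]]] <> [f [f [p [p [q c]] ++ [q c]]] :: [p [q c]]]] - [e [t [f [p [p [q c]] ++ [q c]]]]]]

21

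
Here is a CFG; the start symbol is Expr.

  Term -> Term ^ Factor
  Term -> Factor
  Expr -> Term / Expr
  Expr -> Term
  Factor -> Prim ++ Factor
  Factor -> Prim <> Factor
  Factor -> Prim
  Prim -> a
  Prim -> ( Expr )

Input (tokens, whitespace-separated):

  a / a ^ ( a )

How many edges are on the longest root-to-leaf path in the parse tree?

[Expr [Term [Factor [Prim a]]] / [Expr [Term [Term [Factor [Prim a]]] ^ [Factor [Prim ( [Expr [Term [Factor [Prim a]]]] )]]]]]

9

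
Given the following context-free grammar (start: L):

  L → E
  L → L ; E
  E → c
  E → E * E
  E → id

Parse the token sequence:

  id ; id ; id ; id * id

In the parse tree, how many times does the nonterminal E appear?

[L [L [L [L [E id]] ; [E id]] ; [E id]] ; [E [E id] * [E id]]]

6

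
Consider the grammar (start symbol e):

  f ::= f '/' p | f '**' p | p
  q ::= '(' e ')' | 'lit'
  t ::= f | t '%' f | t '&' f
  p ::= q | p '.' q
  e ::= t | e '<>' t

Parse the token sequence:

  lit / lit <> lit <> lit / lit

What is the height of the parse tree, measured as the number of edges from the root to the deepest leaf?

[e [e [e [t [f [f [p [q lit]]] / [p [q lit]]]]] <> [t [f [p [q lit]]]]] <> [t [f [f [p [q lit]]] / [p [q lit]]]]]

8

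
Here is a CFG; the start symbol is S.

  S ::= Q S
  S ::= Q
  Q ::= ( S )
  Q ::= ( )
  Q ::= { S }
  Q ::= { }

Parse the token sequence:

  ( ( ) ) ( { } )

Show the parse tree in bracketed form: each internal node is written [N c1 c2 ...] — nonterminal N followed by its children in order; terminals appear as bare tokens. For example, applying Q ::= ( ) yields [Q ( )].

S
Q S
( S ) S
( Q ) S
( ( ) ) S
( ( ) ) Q
( ( ) ) ( S )
( ( ) ) ( Q )
( ( ) ) ( { } )

[S [Q ( [S [Q ( )]] )] [S [Q ( [S [Q { }]] )]]]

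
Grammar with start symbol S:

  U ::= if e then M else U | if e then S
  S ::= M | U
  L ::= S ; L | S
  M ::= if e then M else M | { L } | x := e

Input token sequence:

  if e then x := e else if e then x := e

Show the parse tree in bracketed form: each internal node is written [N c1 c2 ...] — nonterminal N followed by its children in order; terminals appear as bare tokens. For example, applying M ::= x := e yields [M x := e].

[S [U if e then [M x := e] else [U if e then [S [M x := e]]]]]

S
U
if e then M else U
if e then x := e else U
if e then x := e else if e then S
if e then x := e else if e then M
if e then x := e else if e then x := e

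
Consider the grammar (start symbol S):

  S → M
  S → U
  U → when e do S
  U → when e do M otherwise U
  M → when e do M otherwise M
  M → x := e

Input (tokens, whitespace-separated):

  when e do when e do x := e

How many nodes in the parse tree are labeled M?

1

[S [U when e do [S [U when e do [S [M x := e]]]]]]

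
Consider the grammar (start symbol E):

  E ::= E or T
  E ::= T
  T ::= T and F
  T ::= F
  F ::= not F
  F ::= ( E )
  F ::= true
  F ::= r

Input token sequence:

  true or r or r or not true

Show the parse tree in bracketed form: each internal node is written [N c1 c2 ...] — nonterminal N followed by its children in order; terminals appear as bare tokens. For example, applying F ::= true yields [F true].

[E [E [E [E [T [F true]]] or [T [F r]]] or [T [F r]]] or [T [F not [F true]]]]

E
E or T
E or T or T
E or T or T or T
T or T or T or T
F or T or T or T
true or T or T or T
true or F or T or T
true or r or T or T
true or r or F or T
true or r or r or T
true or r or r or F
true or r or r or not F
true or r or r or not true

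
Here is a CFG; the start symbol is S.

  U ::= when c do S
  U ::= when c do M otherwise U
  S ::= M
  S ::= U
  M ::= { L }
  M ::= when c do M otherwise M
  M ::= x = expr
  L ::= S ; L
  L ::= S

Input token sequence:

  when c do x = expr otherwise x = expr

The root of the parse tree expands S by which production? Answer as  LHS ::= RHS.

S ::= M

[S [M when c do [M x = expr] otherwise [M x = expr]]]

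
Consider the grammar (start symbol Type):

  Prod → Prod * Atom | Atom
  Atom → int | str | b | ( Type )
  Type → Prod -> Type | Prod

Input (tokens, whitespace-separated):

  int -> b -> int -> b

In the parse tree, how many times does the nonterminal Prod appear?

[Type [Prod [Atom int]] -> [Type [Prod [Atom b]] -> [Type [Prod [Atom int]] -> [Type [Prod [Atom b]]]]]]

4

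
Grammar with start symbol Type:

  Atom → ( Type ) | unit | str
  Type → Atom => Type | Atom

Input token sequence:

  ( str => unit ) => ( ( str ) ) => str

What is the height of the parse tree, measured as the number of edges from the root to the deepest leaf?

7

[Type [Atom ( [Type [Atom str] => [Type [Atom unit]]] )] => [Type [Atom ( [Type [Atom ( [Type [Atom str]] )]] )] => [Type [Atom str]]]]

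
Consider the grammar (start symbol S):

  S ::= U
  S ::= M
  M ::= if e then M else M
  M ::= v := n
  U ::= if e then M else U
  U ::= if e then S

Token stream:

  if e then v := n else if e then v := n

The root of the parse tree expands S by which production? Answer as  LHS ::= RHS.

S ::= U

[S [U if e then [M v := n] else [U if e then [S [M v := n]]]]]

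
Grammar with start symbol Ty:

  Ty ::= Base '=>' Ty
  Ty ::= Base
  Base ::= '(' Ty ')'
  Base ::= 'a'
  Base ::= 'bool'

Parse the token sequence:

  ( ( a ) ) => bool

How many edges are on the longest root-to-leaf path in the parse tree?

6

[Ty [Base ( [Ty [Base ( [Ty [Base a]] )]] )] => [Ty [Base bool]]]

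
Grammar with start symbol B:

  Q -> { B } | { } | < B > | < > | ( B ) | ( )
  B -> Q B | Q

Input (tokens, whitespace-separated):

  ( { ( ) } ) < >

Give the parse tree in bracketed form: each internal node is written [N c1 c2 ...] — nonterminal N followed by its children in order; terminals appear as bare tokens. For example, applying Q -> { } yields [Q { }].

[B [Q ( [B [Q { [B [Q ( )]] }]] )] [B [Q < >]]]

B
Q B
( B ) B
( Q ) B
( { B } ) B
( { Q } ) B
( { ( ) } ) B
( { ( ) } ) Q
( { ( ) } ) < >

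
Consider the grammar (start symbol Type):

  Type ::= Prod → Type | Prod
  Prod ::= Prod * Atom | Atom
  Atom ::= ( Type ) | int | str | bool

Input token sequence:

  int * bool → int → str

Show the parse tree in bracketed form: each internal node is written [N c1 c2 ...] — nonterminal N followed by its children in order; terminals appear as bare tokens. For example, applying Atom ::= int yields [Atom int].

[Type [Prod [Prod [Atom int]] * [Atom bool]] → [Type [Prod [Atom int]] → [Type [Prod [Atom str]]]]]

Type
Prod → Type
Prod * Atom → Type
Atom * Atom → Type
int * Atom → Type
int * bool → Type
int * bool → Prod → Type
int * bool → Atom → Type
int * bool → int → Type
int * bool → int → Prod
int * bool → int → Atom
int * bool → int → str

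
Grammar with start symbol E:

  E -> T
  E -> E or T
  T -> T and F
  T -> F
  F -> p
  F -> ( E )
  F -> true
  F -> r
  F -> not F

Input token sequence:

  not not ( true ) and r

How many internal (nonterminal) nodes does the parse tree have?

10

[E [T [T [F not [F not [F ( [E [T [F true]]] )]]]] and [F r]]]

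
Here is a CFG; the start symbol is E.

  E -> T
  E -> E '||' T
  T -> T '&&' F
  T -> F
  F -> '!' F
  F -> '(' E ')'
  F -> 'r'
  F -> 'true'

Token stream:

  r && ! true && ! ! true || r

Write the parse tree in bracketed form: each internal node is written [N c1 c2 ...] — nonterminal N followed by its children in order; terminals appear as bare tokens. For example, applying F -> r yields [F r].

[E [E [T [T [T [F r]] && [F ! [F true]]] && [F ! [F ! [F true]]]]] || [T [F r]]]

E
E || T
T || T
T && F || T
T && F && F || T
F && F && F || T
r && F && F || T
r && ! F && F || T
r && ! true && F || T
r && ! true && ! F || T
r && ! true && ! ! F || T
r && ! true && ! ! true || T
r && ! true && ! ! true || F
r && ! true && ! ! true || r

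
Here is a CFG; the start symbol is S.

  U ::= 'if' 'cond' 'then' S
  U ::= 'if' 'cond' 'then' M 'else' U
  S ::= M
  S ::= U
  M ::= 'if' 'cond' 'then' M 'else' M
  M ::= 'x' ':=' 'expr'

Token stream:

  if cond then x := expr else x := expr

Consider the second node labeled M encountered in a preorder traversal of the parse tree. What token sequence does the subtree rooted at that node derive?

x := expr

[S [M if cond then [M x := expr] else [M x := expr]]]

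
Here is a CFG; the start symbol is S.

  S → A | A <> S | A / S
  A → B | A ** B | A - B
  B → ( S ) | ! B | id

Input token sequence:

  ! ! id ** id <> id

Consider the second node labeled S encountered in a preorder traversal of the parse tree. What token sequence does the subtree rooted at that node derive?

id

[S [A [A [B ! [B ! [B id]]]] ** [B id]] <> [S [A [B id]]]]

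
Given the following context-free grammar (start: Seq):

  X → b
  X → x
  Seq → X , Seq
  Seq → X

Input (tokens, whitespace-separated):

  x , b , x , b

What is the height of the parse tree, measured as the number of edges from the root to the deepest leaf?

[Seq [X x] , [Seq [X b] , [Seq [X x] , [Seq [X b]]]]]

5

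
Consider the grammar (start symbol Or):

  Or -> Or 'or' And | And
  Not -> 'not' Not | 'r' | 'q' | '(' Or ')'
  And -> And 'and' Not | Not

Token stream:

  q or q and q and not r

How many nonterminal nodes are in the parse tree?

11

[Or [Or [And [Not q]]] or [And [And [And [Not q]] and [Not q]] and [Not not [Not r]]]]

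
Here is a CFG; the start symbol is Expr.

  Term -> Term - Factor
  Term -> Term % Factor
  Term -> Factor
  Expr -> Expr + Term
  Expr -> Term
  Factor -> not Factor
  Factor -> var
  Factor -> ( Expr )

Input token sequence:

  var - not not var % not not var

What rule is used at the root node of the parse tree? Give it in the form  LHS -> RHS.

[Expr [Term [Term [Term [Factor var]] - [Factor not [Factor not [Factor var]]]] % [Factor not [Factor not [Factor var]]]]]

Expr -> Term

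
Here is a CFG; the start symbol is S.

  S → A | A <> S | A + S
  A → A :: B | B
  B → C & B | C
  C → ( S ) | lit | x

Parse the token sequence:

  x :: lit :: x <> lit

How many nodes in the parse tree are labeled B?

[S [A [A [A [B [C x]]] :: [B [C lit]]] :: [B [C x]]] <> [S [A [B [C lit]]]]]

4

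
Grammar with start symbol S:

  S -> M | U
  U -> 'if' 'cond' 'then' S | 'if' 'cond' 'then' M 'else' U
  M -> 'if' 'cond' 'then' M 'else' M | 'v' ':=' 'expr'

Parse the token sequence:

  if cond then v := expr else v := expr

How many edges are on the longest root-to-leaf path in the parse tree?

3

[S [M if cond then [M v := expr] else [M v := expr]]]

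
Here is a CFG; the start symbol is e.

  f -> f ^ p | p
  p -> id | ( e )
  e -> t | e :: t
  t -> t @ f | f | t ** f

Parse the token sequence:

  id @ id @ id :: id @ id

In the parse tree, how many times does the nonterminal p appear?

5

[e [e [t [t [t [f [p id]]] @ [f [p id]]] @ [f [p id]]]] :: [t [t [f [p id]]] @ [f [p id]]]]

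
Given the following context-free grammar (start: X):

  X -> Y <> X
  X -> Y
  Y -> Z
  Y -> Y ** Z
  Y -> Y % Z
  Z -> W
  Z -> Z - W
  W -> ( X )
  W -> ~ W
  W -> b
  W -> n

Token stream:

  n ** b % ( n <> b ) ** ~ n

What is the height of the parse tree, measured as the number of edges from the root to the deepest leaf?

[X [Y [Y [Y [Y [Z [W n]]] ** [Z [W b]]] % [Z [W ( [X [Y [Z [W n]]] <> [X [Y [Z [W b]]]]] )]]] ** [Z [W ~ [W n]]]]]

10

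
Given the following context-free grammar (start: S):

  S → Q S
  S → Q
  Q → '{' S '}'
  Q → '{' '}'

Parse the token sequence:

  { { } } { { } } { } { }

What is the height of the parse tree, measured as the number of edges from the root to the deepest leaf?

[S [Q { [S [Q { }]] }] [S [Q { [S [Q { }]] }] [S [Q { }] [S [Q { }]]]]]

5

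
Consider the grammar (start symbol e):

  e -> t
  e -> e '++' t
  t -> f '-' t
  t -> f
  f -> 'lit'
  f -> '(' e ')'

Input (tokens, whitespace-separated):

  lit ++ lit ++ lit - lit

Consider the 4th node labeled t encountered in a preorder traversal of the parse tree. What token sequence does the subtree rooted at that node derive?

lit

[e [e [e [t [f lit]]] ++ [t [f lit]]] ++ [t [f lit] - [t [f lit]]]]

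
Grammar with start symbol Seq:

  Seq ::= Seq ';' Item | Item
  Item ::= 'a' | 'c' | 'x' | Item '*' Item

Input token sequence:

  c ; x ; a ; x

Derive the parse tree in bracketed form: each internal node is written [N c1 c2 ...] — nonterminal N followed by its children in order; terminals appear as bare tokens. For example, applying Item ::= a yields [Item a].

Seq
Seq ; Item
Seq ; Item ; Item
Seq ; Item ; Item ; Item
Item ; Item ; Item ; Item
c ; Item ; Item ; Item
c ; x ; Item ; Item
c ; x ; a ; Item
c ; x ; a ; x

[Seq [Seq [Seq [Seq [Item c]] ; [Item x]] ; [Item a]] ; [Item x]]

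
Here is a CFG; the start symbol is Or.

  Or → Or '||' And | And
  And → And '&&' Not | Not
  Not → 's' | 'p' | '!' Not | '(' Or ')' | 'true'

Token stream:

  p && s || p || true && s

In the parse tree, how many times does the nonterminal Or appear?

3

[Or [Or [Or [And [And [Not p]] && [Not s]]] || [And [Not p]]] || [And [And [Not true]] && [Not s]]]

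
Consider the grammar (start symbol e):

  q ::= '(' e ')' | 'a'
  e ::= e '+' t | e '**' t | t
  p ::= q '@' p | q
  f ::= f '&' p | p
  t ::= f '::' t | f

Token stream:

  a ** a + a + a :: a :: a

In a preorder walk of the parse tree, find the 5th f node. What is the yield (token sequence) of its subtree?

[e [e [e [e [t [f [p [q a]]]]] ** [t [f [p [q a]]]]] + [t [f [p [q a]]]]] + [t [f [p [q a]]] :: [t [f [p [q a]]] :: [t [f [p [q a]]]]]]]

a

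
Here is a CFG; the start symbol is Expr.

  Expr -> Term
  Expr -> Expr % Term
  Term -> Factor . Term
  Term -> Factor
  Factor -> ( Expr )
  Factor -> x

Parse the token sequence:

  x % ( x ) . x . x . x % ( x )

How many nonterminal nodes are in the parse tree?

[Expr [Expr [Expr [Term [Factor x]]] % [Term [Factor ( [Expr [Term [Factor x]]] )] . [Term [Factor x] . [Term [Factor x] . [Term [Factor x]]]]]] % [Term [Factor ( [Expr [Term [Factor x]]] )]]]

21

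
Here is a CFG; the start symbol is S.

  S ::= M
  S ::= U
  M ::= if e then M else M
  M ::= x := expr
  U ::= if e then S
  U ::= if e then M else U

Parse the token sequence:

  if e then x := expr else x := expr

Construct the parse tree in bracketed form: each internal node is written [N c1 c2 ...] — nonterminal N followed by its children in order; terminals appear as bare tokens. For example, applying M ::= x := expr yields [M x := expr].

S
M
if e then M else M
if e then x := expr else M
if e then x := expr else x := expr

[S [M if e then [M x := expr] else [M x := expr]]]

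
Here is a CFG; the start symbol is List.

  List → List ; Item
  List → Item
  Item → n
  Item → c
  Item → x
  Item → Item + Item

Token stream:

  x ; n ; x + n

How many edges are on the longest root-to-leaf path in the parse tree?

[List [List [List [Item x]] ; [Item n]] ; [Item [Item x] + [Item n]]]

4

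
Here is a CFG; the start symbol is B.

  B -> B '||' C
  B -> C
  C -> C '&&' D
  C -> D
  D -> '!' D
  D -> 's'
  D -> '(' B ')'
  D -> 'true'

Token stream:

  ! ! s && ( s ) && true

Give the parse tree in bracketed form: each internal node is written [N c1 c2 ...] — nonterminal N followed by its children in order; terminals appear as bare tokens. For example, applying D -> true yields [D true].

[B [C [C [C [D ! [D ! [D s]]]] && [D ( [B [C [D s]]] )]] && [D true]]]

B
C
C && D
C && D && D
D && D && D
! D && D && D
! ! D && D && D
! ! s && D && D
! ! s && ( B ) && D
! ! s && ( C ) && D
! ! s && ( D ) && D
! ! s && ( s ) && D
! ! s && ( s ) && true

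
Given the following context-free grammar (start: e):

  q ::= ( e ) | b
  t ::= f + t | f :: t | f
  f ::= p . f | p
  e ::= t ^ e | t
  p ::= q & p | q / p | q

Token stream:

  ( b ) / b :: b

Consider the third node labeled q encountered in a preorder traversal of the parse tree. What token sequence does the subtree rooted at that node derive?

[e [t [f [p [q ( [e [t [f [p [q b]]]]] )] / [p [q b]]]] :: [t [f [p [q b]]]]]]

b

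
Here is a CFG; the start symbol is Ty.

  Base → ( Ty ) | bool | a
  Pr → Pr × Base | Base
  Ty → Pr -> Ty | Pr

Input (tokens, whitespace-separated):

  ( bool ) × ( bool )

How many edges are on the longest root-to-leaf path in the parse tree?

[Ty [Pr [Pr [Base ( [Ty [Pr [Base bool]]] )]] × [Base ( [Ty [Pr [Base bool]]] )]]]

7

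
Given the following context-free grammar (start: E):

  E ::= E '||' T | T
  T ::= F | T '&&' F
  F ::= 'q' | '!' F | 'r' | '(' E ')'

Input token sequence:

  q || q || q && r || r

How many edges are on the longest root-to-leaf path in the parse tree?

6

[E [E [E [E [T [F q]]] || [T [F q]]] || [T [T [F q]] && [F r]]] || [T [F r]]]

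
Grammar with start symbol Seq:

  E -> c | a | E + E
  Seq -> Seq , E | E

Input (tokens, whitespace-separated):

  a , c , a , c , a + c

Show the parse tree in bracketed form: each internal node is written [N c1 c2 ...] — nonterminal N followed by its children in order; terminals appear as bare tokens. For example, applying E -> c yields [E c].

[Seq [Seq [Seq [Seq [Seq [E a]] , [E c]] , [E a]] , [E c]] , [E [E a] + [E c]]]

Seq
Seq , E
Seq , E , E
Seq , E , E , E
Seq , E , E , E , E
E , E , E , E , E
a , E , E , E , E
a , c , E , E , E
a , c , a , E , E
a , c , a , c , E
a , c , a , c , E + E
a , c , a , c , a + E
a , c , a , c , a + c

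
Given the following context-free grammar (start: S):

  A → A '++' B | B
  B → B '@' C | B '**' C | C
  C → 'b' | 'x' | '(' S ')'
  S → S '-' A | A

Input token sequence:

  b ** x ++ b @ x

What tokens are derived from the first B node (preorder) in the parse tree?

[S [A [A [B [B [C b]] ** [C x]]] ++ [B [B [C b]] @ [C x]]]]

b ** x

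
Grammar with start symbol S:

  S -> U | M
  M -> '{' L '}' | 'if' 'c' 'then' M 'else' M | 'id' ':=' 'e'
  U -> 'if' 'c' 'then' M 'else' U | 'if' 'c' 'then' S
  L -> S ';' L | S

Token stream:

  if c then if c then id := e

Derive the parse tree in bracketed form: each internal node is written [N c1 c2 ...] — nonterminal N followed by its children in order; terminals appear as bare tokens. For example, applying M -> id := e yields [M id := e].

S
U
if c then S
if c then U
if c then if c then S
if c then if c then M
if c then if c then id := e

[S [U if c then [S [U if c then [S [M id := e]]]]]]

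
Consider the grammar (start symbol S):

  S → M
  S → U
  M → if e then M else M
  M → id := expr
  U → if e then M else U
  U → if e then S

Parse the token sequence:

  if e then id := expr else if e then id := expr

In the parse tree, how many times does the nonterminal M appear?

2

[S [U if e then [M id := expr] else [U if e then [S [M id := expr]]]]]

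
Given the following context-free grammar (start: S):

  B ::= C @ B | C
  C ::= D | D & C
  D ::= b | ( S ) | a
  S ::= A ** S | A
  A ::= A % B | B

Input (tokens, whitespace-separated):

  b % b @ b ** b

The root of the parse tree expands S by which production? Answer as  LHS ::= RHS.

[S [A [A [B [C [D b]]]] % [B [C [D b]] @ [B [C [D b]]]]] ** [S [A [B [C [D b]]]]]]

S ::= A ** S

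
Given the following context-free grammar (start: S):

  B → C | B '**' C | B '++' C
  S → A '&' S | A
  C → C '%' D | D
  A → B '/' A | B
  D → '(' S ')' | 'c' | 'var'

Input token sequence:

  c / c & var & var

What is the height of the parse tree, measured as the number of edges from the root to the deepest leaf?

[S [A [B [C [D c]]] / [A [B [C [D c]]]]] & [S [A [B [C [D var]]]] & [S [A [B [C [D var]]]]]]]

7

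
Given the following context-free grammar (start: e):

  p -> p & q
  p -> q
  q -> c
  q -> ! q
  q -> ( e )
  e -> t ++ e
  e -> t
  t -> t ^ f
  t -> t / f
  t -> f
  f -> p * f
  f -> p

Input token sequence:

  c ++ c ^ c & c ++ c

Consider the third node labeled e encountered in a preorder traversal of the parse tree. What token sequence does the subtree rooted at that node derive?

c

[e [t [f [p [q c]]]] ++ [e [t [t [f [p [q c]]]] ^ [f [p [p [q c]] & [q c]]]] ++ [e [t [f [p [q c]]]]]]]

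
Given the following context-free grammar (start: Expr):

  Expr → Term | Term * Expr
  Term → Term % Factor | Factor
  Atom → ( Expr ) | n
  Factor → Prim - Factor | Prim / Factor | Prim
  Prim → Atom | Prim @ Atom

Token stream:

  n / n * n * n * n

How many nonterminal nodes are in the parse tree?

23

[Expr [Term [Factor [Prim [Atom n]] / [Factor [Prim [Atom n]]]]] * [Expr [Term [Factor [Prim [Atom n]]]] * [Expr [Term [Factor [Prim [Atom n]]]] * [Expr [Term [Factor [Prim [Atom n]]]]]]]]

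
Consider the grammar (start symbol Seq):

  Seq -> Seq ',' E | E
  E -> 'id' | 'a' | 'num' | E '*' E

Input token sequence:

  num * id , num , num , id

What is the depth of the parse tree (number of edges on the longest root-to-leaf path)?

6

[Seq [Seq [Seq [Seq [E [E num] * [E id]]] , [E num]] , [E num]] , [E id]]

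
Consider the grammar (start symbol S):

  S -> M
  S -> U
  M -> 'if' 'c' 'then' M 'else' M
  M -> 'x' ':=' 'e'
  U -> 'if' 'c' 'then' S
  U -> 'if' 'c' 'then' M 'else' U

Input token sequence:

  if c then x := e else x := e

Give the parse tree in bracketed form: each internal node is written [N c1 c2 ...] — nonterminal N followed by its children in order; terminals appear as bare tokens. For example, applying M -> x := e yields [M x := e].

S
M
if c then M else M
if c then x := e else M
if c then x := e else x := e

[S [M if c then [M x := e] else [M x := e]]]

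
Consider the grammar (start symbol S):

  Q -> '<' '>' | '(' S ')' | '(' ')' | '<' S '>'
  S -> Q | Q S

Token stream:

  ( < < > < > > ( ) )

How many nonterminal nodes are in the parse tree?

10

[S [Q ( [S [Q < [S [Q < >] [S [Q < >]]] >] [S [Q ( )]]] )]]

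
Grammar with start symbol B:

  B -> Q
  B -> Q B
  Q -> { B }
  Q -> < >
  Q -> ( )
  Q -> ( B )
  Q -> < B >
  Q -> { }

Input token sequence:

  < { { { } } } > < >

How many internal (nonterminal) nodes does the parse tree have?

[B [Q < [B [Q { [B [Q { [B [Q { }]] }]] }]] >] [B [Q < >]]]

10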